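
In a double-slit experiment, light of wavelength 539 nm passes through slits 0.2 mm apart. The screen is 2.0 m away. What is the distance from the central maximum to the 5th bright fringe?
y = mλL/d = 26.95 mm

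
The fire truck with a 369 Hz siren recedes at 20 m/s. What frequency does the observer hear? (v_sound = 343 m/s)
f_obs = f·v/(v + v_s) = 348.7 Hz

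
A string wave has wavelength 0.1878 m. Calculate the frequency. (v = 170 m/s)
f = v/λ = 905.2 Hz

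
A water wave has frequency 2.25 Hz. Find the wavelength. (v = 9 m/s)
λ = v/f = 4 m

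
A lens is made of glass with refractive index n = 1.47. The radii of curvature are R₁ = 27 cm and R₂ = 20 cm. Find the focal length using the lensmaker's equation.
1/f = (n − 1)(1/R₁ − 1/R₂) → f = -164.1 cm (diverging lens)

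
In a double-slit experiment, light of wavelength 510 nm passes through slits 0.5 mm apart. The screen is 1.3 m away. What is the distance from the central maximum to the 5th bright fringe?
y = mλL/d = 6.63 mm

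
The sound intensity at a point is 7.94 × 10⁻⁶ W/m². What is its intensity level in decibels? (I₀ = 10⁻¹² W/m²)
β = 10·log₁₀(I/I₀) = 69 dB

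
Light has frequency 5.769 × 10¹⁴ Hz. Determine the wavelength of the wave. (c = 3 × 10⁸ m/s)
λ = c/f = 520 nm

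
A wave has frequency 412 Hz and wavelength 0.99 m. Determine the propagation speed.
v = fλ = 407.9 m/s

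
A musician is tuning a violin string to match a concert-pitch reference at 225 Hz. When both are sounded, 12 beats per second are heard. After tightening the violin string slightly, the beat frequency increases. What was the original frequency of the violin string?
237 Hz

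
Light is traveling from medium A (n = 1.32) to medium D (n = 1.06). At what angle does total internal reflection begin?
θc = arcsin(n₂/n₁) = 53.42°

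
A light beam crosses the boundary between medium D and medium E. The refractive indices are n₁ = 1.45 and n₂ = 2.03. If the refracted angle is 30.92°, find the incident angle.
sin θ₁ = (n₂/n₁)·sin θ₂ → θ₁ = 46°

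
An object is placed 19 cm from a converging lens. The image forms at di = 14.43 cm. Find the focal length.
1/f = 1/do + 1/di → f = 8.201 cm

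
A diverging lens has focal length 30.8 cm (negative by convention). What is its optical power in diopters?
P = 1/f = -3.247 D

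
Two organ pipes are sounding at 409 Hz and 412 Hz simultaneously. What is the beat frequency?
3 Hz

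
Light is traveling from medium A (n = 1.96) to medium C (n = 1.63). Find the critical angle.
θc = arcsin(n₂/n₁) = 56.27°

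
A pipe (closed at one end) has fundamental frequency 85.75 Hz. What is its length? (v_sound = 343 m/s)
L = v/(4f₁) = 1 m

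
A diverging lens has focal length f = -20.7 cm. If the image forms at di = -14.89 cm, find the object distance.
1/do = 1/f − 1/di → do = 53.05 cm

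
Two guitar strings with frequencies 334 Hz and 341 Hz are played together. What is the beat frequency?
7 Hz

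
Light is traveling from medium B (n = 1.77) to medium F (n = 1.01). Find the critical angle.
θc = arcsin(n₂/n₁) = 34.79°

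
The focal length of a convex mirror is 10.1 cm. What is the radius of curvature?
R = 2|f| = 20.2 cm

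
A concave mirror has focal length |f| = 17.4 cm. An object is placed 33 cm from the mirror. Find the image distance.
f = +17.4 cm (concave); 1/di = 1/f − 1/do → di = 36.81 cm (real image, in front of mirror)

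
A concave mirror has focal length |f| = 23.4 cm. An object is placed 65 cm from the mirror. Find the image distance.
f = +23.4 cm (concave); 1/di = 1/f − 1/do → di = 36.56 cm (real image, in front of mirror)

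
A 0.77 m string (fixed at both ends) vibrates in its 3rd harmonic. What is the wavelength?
λₙ = 2L/n = 0.5133 m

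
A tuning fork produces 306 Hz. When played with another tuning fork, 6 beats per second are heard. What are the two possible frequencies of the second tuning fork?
f₂ = 306 ± 6 Hz → 312 Hz or 300 Hz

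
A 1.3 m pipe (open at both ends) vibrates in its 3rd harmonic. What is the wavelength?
λₙ = 2L/n = 0.8667 m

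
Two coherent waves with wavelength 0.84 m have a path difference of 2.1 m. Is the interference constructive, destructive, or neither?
destructive — path difference = 2.5λ, an odd multiple of λ/2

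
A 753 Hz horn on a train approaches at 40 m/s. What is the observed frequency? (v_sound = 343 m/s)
f_obs = f·v/(v − v_s) = 852.4 Hz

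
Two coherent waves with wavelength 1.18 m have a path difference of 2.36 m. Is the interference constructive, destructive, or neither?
constructive — path difference = 2λ, a whole number of wavelengths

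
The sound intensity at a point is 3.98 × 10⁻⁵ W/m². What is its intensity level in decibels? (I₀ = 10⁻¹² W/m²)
β = 10·log₁₀(I/I₀) = 76 dB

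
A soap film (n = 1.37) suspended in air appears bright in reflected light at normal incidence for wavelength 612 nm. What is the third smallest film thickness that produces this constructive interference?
2nt = (m − ½)λ with m = 3 → t = (m − ½)λ/(2n) = 558.4 nm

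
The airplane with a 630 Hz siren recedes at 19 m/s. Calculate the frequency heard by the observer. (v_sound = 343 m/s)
f_obs = f·v/(v + v_s) = 596.9 Hz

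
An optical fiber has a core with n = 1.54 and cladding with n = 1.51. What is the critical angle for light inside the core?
θc = arcsin(n_cladding/n_core) = 78.67°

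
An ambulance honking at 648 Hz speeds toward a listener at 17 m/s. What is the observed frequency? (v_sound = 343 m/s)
f_obs = f·v/(v − v_s) = 681.8 Hz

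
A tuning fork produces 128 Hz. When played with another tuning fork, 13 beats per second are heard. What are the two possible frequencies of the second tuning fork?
f₂ = 128 ± 13 Hz → 141 Hz or 115 Hz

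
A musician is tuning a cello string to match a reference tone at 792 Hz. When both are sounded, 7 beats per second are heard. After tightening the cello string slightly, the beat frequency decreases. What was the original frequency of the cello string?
785 Hz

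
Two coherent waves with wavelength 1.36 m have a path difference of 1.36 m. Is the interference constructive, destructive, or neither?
constructive — path difference = 1λ, a whole number of wavelengths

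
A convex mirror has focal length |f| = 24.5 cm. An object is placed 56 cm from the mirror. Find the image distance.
f = −24.5 cm (convex); 1/di = 1/f − 1/do → di = -17.04 cm (virtual image, behind mirror)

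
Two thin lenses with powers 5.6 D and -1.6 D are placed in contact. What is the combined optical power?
P_total = P₁ + P₂ = 4.0 D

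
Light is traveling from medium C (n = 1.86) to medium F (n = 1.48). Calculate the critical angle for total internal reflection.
θc = arcsin(n₂/n₁) = 52.72°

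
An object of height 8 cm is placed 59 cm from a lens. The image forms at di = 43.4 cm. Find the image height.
hi = (-di/do) × ho = -5.885 cm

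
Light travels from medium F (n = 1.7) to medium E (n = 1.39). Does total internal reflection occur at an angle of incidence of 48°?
θc = arcsin(n₂/n₁) = 54.85°; 48° < θc, so no — the ray refracts.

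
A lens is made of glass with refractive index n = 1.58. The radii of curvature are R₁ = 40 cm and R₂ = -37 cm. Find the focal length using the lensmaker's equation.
1/f = (n − 1)(1/R₁ − 1/R₂) → f = 33.14 cm (converging lens)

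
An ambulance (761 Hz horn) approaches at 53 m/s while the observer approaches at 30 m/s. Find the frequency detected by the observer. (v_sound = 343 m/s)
f_obs = f·(v + v_o)/(v − v_s) = 978.8 Hz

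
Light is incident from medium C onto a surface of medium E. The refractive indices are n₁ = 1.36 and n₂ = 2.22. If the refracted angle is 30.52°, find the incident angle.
sin θ₁ = (n₂/n₁)·sin θ₂ → θ₁ = 55.99°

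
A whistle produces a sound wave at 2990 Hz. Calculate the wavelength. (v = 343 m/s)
λ = v/f = 0.1147 m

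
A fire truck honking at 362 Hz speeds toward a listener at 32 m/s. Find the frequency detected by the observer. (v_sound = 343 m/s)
f_obs = f·v/(v − v_s) = 399.2 Hz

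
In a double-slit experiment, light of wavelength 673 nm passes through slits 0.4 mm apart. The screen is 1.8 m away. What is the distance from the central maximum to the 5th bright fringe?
y = mλL/d = 15.14 mm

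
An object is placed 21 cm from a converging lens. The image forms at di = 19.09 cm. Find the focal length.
1/f = 1/do + 1/di → f = 10 cm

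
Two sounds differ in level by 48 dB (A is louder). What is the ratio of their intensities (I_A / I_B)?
I_A/I_B = 10^(Δβ/10) = 63100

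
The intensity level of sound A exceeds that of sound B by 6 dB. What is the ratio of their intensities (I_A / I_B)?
I_A/I_B = 10^(Δβ/10) = 3.981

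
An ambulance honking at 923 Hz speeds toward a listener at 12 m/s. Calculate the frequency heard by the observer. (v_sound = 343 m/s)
f_obs = f·v/(v − v_s) = 956.5 Hz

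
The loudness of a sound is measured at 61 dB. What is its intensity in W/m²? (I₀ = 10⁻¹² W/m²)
I = I₀·10^(β/10) = 1.26 × 10⁻⁶ W/m²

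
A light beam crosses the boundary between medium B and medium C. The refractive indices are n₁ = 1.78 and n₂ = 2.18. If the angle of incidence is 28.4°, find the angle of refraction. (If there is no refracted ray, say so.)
sin θ₂ = (n₁/n₂)·sin θ₁ = 0.3884 → θ₂ = 22.85°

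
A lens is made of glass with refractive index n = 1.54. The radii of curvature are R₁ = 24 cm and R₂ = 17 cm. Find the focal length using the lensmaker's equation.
1/f = (n − 1)(1/R₁ − 1/R₂) → f = -107.9 cm (diverging lens)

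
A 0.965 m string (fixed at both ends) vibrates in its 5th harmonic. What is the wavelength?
λₙ = 2L/n = 0.386 m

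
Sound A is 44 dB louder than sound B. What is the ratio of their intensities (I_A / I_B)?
I_A/I_B = 10^(Δβ/10) = 25120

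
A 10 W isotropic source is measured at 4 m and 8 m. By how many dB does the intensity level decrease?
Δβ = 20·log₁₀(r₂/r₁) = 6.021 dB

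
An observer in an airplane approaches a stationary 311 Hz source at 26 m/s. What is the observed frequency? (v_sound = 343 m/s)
f_obs = f·(v + v_o)/v = 334.6 Hz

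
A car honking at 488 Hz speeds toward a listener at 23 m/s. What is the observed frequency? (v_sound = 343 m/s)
f_obs = f·v/(v − v_s) = 523.1 Hz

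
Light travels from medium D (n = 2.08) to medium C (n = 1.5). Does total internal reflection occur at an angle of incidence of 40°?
θc = arcsin(n₂/n₁) = 46.15°; 40° < θc, so no — the ray refracts.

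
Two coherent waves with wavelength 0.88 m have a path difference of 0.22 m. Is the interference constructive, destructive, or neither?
neither (partial) — path difference = 0.25λ, neither a whole number of wavelengths nor an odd multiple of λ/2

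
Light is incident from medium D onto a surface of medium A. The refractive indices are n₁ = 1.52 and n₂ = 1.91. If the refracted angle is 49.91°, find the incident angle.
sin θ₁ = (n₂/n₁)·sin θ₂ → θ₁ = 74.01°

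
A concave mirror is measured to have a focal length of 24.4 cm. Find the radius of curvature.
R = 2|f| = 48.8 cm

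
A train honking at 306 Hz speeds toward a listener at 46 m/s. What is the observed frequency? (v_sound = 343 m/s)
f_obs = f·v/(v − v_s) = 353.4 Hz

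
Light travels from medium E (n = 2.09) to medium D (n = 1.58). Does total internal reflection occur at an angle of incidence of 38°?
θc = arcsin(n₂/n₁) = 49.11°; 38° < θc, so no — the ray refracts.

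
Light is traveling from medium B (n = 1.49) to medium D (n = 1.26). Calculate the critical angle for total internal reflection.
θc = arcsin(n₂/n₁) = 57.74°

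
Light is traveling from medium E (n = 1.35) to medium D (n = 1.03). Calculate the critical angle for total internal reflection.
θc = arcsin(n₂/n₁) = 49.73°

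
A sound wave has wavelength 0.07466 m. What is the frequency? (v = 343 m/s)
f = v/λ = 4594 Hz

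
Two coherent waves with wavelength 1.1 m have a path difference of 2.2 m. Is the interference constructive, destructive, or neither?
constructive — path difference = 2λ, a whole number of wavelengths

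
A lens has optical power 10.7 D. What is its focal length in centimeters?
f = 1/P = 9.346 cm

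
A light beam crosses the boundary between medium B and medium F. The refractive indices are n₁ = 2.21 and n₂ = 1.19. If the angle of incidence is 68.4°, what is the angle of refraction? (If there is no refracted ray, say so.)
sin θ₂ = (n₁/n₂)·sin θ₁ = 1.727 > 1, so there is no refracted ray — the light undergoes total internal reflection.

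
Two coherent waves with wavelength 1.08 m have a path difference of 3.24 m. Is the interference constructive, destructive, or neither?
constructive — path difference = 3λ, a whole number of wavelengths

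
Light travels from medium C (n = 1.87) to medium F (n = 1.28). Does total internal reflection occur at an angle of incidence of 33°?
θc = arcsin(n₂/n₁) = 43.2°; 33° < θc, so no — the ray refracts.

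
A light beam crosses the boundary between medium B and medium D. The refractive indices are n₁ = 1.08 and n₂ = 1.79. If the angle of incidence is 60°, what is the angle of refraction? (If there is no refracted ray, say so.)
sin θ₂ = (n₁/n₂)·sin θ₁ = 0.5225 → θ₂ = 31.5°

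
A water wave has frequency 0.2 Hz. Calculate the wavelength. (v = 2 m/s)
λ = v/f = 10 m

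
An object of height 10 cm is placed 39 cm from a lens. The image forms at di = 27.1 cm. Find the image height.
hi = (-di/do) × ho = -6.949 cm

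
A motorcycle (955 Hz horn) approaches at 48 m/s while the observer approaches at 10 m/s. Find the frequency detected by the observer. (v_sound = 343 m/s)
f_obs = f·(v + v_o)/(v − v_s) = 1143 Hz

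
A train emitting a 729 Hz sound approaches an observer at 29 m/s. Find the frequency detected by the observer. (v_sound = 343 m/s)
f_obs = f·v/(v − v_s) = 796.3 Hz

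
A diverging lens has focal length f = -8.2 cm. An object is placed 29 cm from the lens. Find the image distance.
1/di = 1/f − 1/do → di = -6.392 cm (virtual image)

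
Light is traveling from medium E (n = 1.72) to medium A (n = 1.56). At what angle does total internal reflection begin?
θc = arcsin(n₂/n₁) = 65.09°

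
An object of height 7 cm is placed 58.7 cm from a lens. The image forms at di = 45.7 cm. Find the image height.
hi = (-di/do) × ho = -5.45 cm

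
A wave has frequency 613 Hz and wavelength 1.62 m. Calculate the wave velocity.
v = fλ = 993.1 m/s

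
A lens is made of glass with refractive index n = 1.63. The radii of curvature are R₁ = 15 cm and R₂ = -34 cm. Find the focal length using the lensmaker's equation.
1/f = (n − 1)(1/R₁ − 1/R₂) → f = 16.52 cm (converging lens)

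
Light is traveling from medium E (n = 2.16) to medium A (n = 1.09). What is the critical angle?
θc = arcsin(n₂/n₁) = 30.31°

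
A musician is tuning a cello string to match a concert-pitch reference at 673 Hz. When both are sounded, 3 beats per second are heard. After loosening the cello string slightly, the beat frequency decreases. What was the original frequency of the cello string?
676 Hz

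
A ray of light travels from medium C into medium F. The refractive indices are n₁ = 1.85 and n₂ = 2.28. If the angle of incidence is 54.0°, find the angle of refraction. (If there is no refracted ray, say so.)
sin θ₂ = (n₁/n₂)·sin θ₁ = 0.6564 → θ₂ = 41.03°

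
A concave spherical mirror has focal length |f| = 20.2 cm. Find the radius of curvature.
R = 2|f| = 40.4 cm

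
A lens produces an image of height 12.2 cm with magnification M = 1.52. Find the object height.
ho = |hi|/|M| = 8.026 cm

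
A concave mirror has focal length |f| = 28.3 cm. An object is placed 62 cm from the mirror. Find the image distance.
f = +28.3 cm (concave); 1/di = 1/f − 1/do → di = 52.07 cm (real image, in front of mirror)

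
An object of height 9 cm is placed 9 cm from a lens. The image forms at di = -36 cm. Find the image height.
hi = (-di/do) × ho = 36 cm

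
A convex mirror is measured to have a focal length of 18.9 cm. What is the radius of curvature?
R = 2|f| = 37.8 cm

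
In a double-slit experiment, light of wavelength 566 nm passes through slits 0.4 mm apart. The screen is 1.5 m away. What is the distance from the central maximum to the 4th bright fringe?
y = mλL/d = 8.49 mm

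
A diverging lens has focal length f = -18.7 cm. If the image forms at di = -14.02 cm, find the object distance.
1/do = 1/f − 1/di → do = 56.02 cm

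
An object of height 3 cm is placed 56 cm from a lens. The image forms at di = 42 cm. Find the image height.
hi = (-di/do) × ho = -2.25 cm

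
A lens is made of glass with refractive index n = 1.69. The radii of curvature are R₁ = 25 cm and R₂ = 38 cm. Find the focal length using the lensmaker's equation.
1/f = (n − 1)(1/R₁ − 1/R₂) → f = 105.9 cm (converging lens)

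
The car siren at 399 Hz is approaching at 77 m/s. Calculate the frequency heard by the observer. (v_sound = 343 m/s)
f_obs = f·v/(v − v_s) = 514.5 Hz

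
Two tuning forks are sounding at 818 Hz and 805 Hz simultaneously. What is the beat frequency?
13 Hz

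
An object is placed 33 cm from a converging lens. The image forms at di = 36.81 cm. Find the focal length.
1/f = 1/do + 1/di → f = 17.4 cm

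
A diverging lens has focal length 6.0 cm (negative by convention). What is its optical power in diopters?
P = 1/f = -16.67 D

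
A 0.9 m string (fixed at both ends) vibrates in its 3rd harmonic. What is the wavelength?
λₙ = 2L/n = 0.6 m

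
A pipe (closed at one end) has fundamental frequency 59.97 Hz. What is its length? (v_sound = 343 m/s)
L = v/(4f₁) = 1.43 m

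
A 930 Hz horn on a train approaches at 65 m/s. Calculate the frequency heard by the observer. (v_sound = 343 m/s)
f_obs = f·v/(v − v_s) = 1147 Hz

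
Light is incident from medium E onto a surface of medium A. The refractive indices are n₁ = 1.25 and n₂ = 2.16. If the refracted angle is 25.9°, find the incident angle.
sin θ₁ = (n₂/n₁)·sin θ₂ → θ₁ = 49.01°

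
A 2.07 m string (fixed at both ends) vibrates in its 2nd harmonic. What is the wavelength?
λₙ = 2L/n = 2.07 m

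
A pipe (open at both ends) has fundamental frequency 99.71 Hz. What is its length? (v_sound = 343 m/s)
L = v/(2f₁) = 1.72 m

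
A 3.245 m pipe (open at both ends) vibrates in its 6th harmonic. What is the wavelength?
λₙ = 2L/n = 1.082 m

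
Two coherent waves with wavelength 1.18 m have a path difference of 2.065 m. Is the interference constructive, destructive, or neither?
neither (partial) — path difference = 1.75λ, neither a whole number of wavelengths nor an odd multiple of λ/2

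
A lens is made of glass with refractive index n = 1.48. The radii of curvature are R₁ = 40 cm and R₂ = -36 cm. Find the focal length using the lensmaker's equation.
1/f = (n − 1)(1/R₁ − 1/R₂) → f = 39.47 cm (converging lens)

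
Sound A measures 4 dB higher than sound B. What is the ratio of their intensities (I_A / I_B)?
I_A/I_B = 10^(Δβ/10) = 2.512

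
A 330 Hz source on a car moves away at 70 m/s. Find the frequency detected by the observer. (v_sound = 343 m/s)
f_obs = f·v/(v + v_s) = 274.1 Hz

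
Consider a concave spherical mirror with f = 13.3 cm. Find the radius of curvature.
R = 2|f| = 26.6 cm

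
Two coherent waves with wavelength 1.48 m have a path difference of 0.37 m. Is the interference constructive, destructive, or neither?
neither (partial) — path difference = 0.25λ, neither a whole number of wavelengths nor an odd multiple of λ/2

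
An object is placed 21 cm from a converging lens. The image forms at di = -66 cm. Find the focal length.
1/f = 1/do + 1/di → f = 30.8 cm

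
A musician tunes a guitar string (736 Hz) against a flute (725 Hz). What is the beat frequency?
11 Hz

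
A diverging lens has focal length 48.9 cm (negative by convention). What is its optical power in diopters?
P = 1/f = -2.045 D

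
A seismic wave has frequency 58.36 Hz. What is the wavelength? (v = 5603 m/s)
λ = v/f = 96.01 m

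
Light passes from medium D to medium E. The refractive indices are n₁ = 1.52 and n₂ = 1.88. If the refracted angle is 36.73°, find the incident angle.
sin θ₁ = (n₂/n₁)·sin θ₂ → θ₁ = 47.7°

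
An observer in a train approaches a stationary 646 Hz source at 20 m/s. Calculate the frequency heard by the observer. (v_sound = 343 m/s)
f_obs = f·(v + v_o)/v = 683.7 Hz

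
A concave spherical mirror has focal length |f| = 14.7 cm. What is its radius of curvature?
R = 2|f| = 29.4 cm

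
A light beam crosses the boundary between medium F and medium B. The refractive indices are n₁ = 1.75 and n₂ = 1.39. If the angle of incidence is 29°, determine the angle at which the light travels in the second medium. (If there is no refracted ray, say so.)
sin θ₂ = (n₁/n₂)·sin θ₁ = 0.6104 → θ₂ = 37.62°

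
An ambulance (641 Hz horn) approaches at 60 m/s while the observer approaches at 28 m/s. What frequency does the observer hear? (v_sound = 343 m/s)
f_obs = f·(v + v_o)/(v − v_s) = 840.3 Hz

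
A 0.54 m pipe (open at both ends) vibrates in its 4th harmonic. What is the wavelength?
λₙ = 2L/n = 0.27 m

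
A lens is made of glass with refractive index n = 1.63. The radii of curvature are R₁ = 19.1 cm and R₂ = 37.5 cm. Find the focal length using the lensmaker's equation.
1/f = (n − 1)(1/R₁ − 1/R₂) → f = 61.79 cm (converging lens)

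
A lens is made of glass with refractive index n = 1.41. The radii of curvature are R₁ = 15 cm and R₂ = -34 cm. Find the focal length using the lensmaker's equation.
1/f = (n − 1)(1/R₁ − 1/R₂) → f = 25.39 cm (converging lens)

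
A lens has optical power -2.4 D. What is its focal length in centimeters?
f = 1/P = -41.67 cm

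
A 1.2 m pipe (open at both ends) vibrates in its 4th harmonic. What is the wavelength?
λₙ = 2L/n = 0.6 m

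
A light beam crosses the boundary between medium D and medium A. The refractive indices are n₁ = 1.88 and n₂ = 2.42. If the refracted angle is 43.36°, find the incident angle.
sin θ₁ = (n₂/n₁)·sin θ₂ → θ₁ = 62.1°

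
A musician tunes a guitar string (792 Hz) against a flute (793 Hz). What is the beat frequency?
1 Hz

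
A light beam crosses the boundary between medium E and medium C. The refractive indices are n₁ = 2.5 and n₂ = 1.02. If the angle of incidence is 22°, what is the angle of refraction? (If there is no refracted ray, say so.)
sin θ₂ = (n₁/n₂)·sin θ₁ = 0.9182 → θ₂ = 66.66°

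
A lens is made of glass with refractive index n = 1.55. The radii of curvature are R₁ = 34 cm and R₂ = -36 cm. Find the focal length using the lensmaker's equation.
1/f = (n − 1)(1/R₁ − 1/R₂) → f = 31.79 cm (converging lens)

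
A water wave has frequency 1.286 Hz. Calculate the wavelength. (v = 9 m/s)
λ = v/f = 6.998 m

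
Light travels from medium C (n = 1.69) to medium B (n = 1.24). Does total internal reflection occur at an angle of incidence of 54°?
θc = arcsin(n₂/n₁) = 47.2°; 54° > θc, so yes — total internal reflection.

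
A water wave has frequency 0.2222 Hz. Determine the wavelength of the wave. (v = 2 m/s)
λ = v/f = 9.001 m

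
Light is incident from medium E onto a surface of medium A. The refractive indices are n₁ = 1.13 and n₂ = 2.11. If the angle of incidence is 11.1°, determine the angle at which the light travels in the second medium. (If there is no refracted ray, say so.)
sin θ₂ = (n₁/n₂)·sin θ₁ = 0.1031 → θ₂ = 5.918°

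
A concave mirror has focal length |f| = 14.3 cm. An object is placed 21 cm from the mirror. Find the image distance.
f = +14.3 cm (concave); 1/di = 1/f − 1/do → di = 44.82 cm (real image, in front of mirror)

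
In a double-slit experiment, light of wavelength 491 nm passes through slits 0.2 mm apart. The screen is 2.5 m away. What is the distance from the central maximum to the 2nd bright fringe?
y = mλL/d = 12.28 mm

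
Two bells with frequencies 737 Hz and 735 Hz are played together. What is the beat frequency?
2 Hz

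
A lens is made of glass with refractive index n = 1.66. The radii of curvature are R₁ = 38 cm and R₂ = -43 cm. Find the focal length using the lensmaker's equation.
1/f = (n − 1)(1/R₁ − 1/R₂) → f = 30.56 cm (converging lens)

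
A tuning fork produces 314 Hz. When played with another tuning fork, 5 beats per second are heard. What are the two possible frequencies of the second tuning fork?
f₂ = 314 ± 5 Hz → 319 Hz or 309 Hz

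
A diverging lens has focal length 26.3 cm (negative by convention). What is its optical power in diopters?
P = 1/f = -3.802 D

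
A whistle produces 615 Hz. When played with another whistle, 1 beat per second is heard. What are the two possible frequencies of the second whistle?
f₂ = 615 ± 1 Hz → 616 Hz or 614 Hz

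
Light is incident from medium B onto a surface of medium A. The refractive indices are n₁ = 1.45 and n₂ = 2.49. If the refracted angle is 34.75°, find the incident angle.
sin θ₁ = (n₂/n₁)·sin θ₂ → θ₁ = 78.19°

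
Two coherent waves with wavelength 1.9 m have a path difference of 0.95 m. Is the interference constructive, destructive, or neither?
destructive — path difference = 0.5λ, an odd multiple of λ/2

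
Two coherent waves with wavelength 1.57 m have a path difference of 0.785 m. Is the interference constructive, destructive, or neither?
destructive — path difference = 0.5λ, an odd multiple of λ/2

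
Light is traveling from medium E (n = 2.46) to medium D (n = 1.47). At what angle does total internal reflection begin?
θc = arcsin(n₂/n₁) = 36.7°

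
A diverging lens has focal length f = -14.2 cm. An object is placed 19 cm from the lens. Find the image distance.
1/di = 1/f − 1/do → di = -8.127 cm (virtual image)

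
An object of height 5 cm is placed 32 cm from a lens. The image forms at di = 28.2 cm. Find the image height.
hi = (-di/do) × ho = -4.406 cm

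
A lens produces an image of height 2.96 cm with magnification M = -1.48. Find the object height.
ho = |hi|/|M| = 2 cm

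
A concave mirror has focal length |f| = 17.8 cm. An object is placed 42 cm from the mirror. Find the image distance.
f = +17.8 cm (concave); 1/di = 1/f − 1/do → di = 30.89 cm (real image, in front of mirror)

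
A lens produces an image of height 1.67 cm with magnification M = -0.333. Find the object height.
ho = |hi|/|M| = 5.015 cm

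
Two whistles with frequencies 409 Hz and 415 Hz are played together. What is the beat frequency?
6 Hz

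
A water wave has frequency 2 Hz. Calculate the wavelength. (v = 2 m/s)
λ = v/f = 1 m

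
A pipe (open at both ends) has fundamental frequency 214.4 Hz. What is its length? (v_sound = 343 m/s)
L = v/(2f₁) = 0.7999 m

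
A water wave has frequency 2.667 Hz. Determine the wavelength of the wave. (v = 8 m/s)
λ = v/f = 3 m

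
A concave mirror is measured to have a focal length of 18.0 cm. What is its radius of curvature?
R = 2|f| = 36 cm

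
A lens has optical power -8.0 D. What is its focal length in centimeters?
f = 1/P = -12.5 cm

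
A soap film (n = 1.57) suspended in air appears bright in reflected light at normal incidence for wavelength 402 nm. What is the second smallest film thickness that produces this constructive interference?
2nt = (m − ½)λ with m = 2 → t = (m − ½)λ/(2n) = 192 nm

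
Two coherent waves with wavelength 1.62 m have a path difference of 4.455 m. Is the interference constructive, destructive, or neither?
neither (partial) — path difference = 2.75λ, neither a whole number of wavelengths nor an odd multiple of λ/2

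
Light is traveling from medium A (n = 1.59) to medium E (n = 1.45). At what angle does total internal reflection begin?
θc = arcsin(n₂/n₁) = 65.78°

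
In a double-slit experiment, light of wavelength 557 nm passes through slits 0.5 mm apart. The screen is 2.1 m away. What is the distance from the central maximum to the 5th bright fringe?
y = mλL/d = 11.7 mm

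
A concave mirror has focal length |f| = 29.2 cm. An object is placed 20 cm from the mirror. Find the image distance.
f = +29.2 cm (concave); 1/di = 1/f − 1/do → di = -63.48 cm (virtual image, behind mirror)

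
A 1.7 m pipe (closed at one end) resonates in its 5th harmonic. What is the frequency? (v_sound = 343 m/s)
fₙ = nv/(4L) = 252.2 Hz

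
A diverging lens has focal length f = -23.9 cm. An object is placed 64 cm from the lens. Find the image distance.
1/di = 1/f − 1/do → di = -17.4 cm (virtual image)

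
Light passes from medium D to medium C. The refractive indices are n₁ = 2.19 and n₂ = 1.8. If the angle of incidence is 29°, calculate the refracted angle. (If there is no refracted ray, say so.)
sin θ₂ = (n₁/n₂)·sin θ₁ = 0.5899 → θ₂ = 36.15°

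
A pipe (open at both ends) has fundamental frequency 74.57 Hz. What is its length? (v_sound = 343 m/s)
L = v/(2f₁) = 2.3 m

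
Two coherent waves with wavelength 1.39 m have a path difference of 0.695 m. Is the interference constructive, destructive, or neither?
destructive — path difference = 0.5λ, an odd multiple of λ/2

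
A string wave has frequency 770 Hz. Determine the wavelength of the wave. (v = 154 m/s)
λ = v/f = 0.2 m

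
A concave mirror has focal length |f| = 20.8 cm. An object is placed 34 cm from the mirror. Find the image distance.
f = +20.8 cm (concave); 1/di = 1/f − 1/do → di = 53.58 cm (real image, in front of mirror)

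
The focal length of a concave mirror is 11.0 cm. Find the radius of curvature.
R = 2|f| = 22 cm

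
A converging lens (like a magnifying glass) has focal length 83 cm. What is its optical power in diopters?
P = 1/f = 1.205 D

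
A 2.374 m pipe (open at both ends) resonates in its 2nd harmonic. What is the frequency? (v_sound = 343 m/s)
fₙ = nv/(2L) = 144.5 Hz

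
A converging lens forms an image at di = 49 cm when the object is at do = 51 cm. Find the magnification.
M = −di/do = -0.9608 (inverted image)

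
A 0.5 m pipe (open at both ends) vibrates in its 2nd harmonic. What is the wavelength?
λₙ = 2L/n = 0.5 m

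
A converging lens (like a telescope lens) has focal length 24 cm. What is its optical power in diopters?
P = 1/f = 4.167 D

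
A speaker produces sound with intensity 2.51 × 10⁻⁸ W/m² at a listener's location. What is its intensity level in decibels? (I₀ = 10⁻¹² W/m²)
β = 10·log₁₀(I/I₀) = 44 dB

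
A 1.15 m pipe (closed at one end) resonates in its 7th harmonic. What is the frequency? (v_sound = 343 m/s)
fₙ = nv/(4L) = 522 Hz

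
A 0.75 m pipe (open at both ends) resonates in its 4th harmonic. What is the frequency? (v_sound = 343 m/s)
fₙ = nv/(2L) = 914.7 Hz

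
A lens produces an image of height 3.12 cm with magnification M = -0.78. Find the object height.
ho = |hi|/|M| = 4 cm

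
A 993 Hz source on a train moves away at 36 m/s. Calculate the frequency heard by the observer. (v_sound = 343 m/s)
f_obs = f·v/(v + v_s) = 898.7 Hz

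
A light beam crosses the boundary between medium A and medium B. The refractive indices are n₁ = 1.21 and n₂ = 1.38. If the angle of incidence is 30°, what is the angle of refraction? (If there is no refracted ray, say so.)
sin θ₂ = (n₁/n₂)·sin θ₁ = 0.4384 → θ₂ = 26°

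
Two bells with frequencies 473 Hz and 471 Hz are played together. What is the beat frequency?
2 Hz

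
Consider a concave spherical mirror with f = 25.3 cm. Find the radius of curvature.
R = 2|f| = 50.6 cm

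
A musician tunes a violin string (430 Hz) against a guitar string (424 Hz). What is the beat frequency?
6 Hz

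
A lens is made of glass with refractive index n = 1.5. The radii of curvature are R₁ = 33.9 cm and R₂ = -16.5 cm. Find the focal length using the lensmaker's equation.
1/f = (n − 1)(1/R₁ − 1/R₂) → f = 22.2 cm (converging lens)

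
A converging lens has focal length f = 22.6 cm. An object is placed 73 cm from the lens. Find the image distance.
1/di = 1/f − 1/do → di = 32.73 cm (real image)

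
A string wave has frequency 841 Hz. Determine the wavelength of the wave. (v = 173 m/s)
λ = v/f = 0.2057 m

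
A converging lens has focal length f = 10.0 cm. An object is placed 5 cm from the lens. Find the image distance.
1/di = 1/f − 1/do → di = -10 cm (virtual image)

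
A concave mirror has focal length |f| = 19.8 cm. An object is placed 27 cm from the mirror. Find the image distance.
f = +19.8 cm (concave); 1/di = 1/f − 1/do → di = 74.25 cm (real image, in front of mirror)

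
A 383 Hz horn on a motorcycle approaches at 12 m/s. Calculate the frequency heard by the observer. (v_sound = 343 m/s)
f_obs = f·v/(v − v_s) = 396.9 Hz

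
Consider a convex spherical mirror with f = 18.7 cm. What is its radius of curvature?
R = 2|f| = 37.4 cm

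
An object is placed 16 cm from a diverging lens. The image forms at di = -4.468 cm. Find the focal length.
1/f = 1/do + 1/di → f = -6.199 cm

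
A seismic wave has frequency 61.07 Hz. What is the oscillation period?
T = 1/f = 0.01637 s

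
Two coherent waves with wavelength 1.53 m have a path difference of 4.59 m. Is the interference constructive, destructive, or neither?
constructive — path difference = 3λ, a whole number of wavelengths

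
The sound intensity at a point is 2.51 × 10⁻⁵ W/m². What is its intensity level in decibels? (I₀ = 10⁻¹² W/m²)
β = 10·log₁₀(I/I₀) = 74 dB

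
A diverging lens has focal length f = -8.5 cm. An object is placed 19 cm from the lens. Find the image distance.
1/di = 1/f − 1/do → di = -5.873 cm (virtual image)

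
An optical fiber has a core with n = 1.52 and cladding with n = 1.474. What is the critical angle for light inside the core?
θc = arcsin(n_cladding/n_core) = 75.87°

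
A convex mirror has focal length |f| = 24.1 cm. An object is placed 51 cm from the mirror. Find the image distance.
f = −24.1 cm (convex); 1/di = 1/f − 1/do → di = -16.37 cm (virtual image, behind mirror)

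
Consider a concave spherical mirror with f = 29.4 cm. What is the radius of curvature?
R = 2|f| = 58.8 cm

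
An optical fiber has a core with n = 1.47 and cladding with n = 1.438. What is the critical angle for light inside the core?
θc = arcsin(n_cladding/n_core) = 78.02°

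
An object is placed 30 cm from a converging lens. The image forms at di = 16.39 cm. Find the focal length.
1/f = 1/do + 1/di → f = 10.6 cm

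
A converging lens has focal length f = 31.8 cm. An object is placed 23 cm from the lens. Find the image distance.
1/di = 1/f − 1/do → di = -83.11 cm (virtual image)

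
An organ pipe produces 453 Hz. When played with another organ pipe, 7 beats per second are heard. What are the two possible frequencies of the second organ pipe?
f₂ = 453 ± 7 Hz → 460 Hz or 446 Hz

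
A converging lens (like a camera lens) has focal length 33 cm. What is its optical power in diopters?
P = 1/f = 3.03 D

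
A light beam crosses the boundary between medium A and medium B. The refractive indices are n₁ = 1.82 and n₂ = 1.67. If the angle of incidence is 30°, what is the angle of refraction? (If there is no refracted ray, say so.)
sin θ₂ = (n₁/n₂)·sin θ₁ = 0.5449 → θ₂ = 33.02°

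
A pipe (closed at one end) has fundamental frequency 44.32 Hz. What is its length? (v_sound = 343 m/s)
L = v/(4f₁) = 1.935 m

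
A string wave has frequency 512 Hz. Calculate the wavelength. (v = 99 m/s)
λ = v/f = 0.1934 m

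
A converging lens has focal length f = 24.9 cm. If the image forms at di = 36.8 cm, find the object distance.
1/do = 1/f − 1/di → do = 77 cm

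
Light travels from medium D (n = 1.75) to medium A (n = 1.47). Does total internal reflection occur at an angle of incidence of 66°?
θc = arcsin(n₂/n₁) = 57.14°; 66° > θc, so yes — total internal reflection.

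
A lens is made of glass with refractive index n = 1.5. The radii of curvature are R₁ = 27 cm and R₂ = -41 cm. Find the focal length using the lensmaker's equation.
1/f = (n − 1)(1/R₁ − 1/R₂) → f = 32.56 cm (converging lens)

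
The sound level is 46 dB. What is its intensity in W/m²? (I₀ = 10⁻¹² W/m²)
I = I₀·10^(β/10) = 3.98 × 10⁻⁸ W/m²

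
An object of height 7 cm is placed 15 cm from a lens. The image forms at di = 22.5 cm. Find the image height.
hi = (-di/do) × ho = -10.5 cm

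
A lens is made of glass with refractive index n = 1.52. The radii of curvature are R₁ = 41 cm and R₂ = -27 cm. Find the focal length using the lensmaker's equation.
1/f = (n − 1)(1/R₁ − 1/R₂) → f = 31.31 cm (converging lens)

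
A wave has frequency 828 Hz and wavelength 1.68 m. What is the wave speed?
v = fλ = 1391 m/s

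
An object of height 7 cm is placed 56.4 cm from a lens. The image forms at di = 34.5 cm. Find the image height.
hi = (-di/do) × ho = -4.282 cm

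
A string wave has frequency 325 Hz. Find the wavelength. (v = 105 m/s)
λ = v/f = 0.3231 m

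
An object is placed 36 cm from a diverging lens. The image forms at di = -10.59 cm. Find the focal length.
1/f = 1/do + 1/di → f = -15 cm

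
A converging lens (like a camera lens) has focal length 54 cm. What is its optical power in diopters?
P = 1/f = 1.852 D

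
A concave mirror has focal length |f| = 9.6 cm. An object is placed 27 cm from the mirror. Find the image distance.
f = +9.6 cm (concave); 1/di = 1/f − 1/do → di = 14.9 cm (real image, in front of mirror)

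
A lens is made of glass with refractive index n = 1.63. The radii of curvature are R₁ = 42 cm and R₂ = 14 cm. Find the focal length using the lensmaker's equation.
1/f = (n − 1)(1/R₁ − 1/R₂) → f = -33.33 cm (diverging lens)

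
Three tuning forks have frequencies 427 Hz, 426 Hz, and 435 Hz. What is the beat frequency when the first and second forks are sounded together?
1 Hz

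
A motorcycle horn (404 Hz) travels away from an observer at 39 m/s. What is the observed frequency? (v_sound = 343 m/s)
f_obs = f·v/(v + v_s) = 362.8 Hz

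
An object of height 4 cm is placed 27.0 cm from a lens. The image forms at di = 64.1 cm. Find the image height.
hi = (-di/do) × ho = -9.496 cm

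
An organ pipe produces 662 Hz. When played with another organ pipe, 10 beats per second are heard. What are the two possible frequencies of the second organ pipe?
f₂ = 662 ± 10 Hz → 672 Hz or 652 Hz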